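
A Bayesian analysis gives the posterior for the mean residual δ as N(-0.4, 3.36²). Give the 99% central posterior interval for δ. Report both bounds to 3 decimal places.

The posterior is symmetric, so the 99% equal-tailed interval is δ = -0.4 ± z·3.36 with z = 2.576.
Half-width: 2.576 × 3.36 = 8.655.
-0.4 − 8.655 = -9.055; -0.4 + 8.655 = 8.255.

[-9.055, 8.255]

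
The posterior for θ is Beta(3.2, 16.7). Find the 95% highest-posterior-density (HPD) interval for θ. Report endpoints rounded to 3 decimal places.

[0.025, 0.318]

The posterior is unimodal and skewed, so the HPD interval has equal density at both endpoints and is the shortest 95% interval.
Solving f(0.025) = f(0.318) with F(0.318) − F(0.025) = 0.95 gives [0.025, 0.318].
For comparison, the equal-tailed interval is [0.039, 0.346]; the HPD is narrower and shifted toward the mode.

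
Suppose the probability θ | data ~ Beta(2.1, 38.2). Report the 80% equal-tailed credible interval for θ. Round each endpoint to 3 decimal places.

Posterior: Beta(2.1, 38.2).
Equal-tailed 80% interval: the 0.1 and 0.9 quantiles of Beta(2.1, 38.2).
Posterior mean ≈ 0.052, SD ≈ 0.035; a Normal approximation gives roughly [0.008, 0.096].
Exact: F⁻¹(0.1) = 0.015; F⁻¹(0.9) = 0.099.

[0.015, 0.099]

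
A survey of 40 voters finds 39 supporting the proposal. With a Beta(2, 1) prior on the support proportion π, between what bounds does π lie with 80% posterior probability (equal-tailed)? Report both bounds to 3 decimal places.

Posterior: Beta(2+39, 1+1) = Beta(41, 2).
Equal-tailed 80% interval: the 0.1 and 0.9 quantiles of Beta(41, 2).
Posterior mean ≈ 0.953, SD ≈ 0.032; a Normal approximation gives roughly [0.913, 0.994].
Exact: F⁻¹(0.1) = 0.911; F⁻¹(0.9) = 0.987.

[0.911, 0.987]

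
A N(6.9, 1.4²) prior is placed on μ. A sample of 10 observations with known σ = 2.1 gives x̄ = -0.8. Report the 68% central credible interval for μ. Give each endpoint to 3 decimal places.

[0.018, 1.211]

Posterior precision = 1/1.4² + 10/2.1² = 0.5102 + 2.2676 = 2.7778, so posterior SD = 0.6000.
Posterior mean = (6.9/1.4² + 10·-0.8/2.1²) / 2.7778 = 0.6143.
Interval: 0.6143 ± 0.994 × 0.6000 → [0.018, 1.211].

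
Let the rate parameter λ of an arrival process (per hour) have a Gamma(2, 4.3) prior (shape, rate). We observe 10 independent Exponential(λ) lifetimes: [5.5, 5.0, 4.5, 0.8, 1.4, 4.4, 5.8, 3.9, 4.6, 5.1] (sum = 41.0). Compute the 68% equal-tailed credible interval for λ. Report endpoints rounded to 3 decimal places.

[0.190, 0.340]

Posterior: Gamma(2+10, 4.3+41.0) = Gamma(12, 45.3) (shape, rate).
Equal-tailed 68% interval: Gamma(12, 45.3) quantiles at 0.16 and 0.84.
Posterior mean ≈ 0.265, SD ≈ 0.076; a Normal approximation gives roughly [0.189, 0.341].
Exact: lower = 0.190; upper = 0.340.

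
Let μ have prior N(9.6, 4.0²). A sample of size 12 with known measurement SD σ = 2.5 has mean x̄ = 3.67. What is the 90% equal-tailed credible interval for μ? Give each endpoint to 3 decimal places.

Posterior precision = 1/4.0² + 12/2.5² = 0.0625 + 1.9200 = 1.9825, so posterior SD = 0.7102.
Posterior mean = (9.6/4.0² + 12·3.67/2.5²) / 1.9825 = 3.8569.
Interval: 3.8569 ± 1.645 × 0.7102 → [2.689, 5.025].

[2.689, 5.025]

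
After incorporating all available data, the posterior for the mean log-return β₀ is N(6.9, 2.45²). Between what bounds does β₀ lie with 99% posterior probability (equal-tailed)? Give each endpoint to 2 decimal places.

The posterior is symmetric, so the 99% equal-tailed interval is β₀ = 6.9 ± z·2.45 with z = 2.576.
Half-width: 2.576 × 2.45 = 6.31.
6.9 − 6.31 = 0.59; 6.9 + 6.31 = 13.21.

[0.59, 13.21]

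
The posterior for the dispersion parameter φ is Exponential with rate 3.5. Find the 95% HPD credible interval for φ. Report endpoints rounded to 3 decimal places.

[0.000, 0.856]

The exponential density is strictly decreasing on [0, ∞), so the HPD interval is anchored at 0: [0, q] with P(φ ≤ q) = 0.95.
q = −ln(1 − 0.95) / 3.5 = 2.9957 / 3.5 = 0.856.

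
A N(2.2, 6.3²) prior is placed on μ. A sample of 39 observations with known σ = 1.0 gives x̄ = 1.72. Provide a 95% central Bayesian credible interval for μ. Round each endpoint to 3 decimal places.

Posterior precision = 1/6.3² + 39/1.0² = 0.0252 + 39.0000 = 39.0252, so posterior SD = 0.1601.
Posterior mean = (2.2/6.3² + 39·1.72/1.0²) / 39.0252 = 1.7203.
Interval: 1.7203 ± 1.960 × 0.1601 → [1.407, 2.034].

[1.407, 2.034]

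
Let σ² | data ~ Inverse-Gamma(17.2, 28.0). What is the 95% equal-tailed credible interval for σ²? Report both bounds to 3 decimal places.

[1.067, 2.785]

Inverse-Gamma(17.2, 28.0) quantiles: F⁻¹(0.025) and F⁻¹(0.975).
Equivalently, 1/σ² ~ Gamma(17.2, rate = 28.0); invert its 0.975 and 0.025 quantiles.
Posterior mean ≈ 1.728, SD ≈ 0.443; a Normal approximation gives roughly [0.859, 2.597].
Exact: lower = 1.067; upper = 2.785.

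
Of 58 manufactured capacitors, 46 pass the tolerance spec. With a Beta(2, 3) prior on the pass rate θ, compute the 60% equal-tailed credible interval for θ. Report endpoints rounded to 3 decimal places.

[0.718, 0.808]

Posterior: Beta(2+46, 3+12) = Beta(48, 15).
Equal-tailed 60% interval: the 0.2 and 0.8 quantiles of Beta(48, 15).
Posterior mean ≈ 0.762, SD ≈ 0.053; a Normal approximation gives roughly [0.717, 0.807].
Exact: F⁻¹(0.2) = 0.718; F⁻¹(0.8) = 0.808.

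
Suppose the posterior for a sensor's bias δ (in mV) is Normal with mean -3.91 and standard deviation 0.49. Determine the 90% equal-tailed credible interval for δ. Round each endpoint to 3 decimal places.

[-4.716, -3.104]

The posterior is symmetric, so the 90% equal-tailed interval is δ = -3.91 ± z·0.49 with z = 1.645.
Half-width: 1.645 × 0.49 = 0.806.
-3.91 − 0.806 = -4.716; -3.91 + 0.806 = -3.104.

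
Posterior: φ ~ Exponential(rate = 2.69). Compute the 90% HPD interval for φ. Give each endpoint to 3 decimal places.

[0.000, 0.856]

The exponential density is strictly decreasing on [0, ∞), so the HPD interval is anchored at 0: [0, q] with P(φ ≤ q) = 0.90.
q = −ln(1 − 0.90) / 2.69 = 2.3026 / 2.69 = 0.856.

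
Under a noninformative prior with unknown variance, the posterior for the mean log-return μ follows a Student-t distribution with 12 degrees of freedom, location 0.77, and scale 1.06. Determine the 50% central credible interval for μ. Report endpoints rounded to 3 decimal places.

[0.033, 1.507]

The t_12 distribution is symmetric; the 50% interval is 0.77 ± t·1.06 with t_{0.75,12} = 0.695.
Half-width: 0.695 × 1.06 = 0.737.
0.77 − 0.737 = 0.033; 0.77 + 0.737 = 1.507.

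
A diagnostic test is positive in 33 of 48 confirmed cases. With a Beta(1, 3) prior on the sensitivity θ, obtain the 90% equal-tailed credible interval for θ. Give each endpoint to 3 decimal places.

Posterior: Beta(1+33, 3+15) = Beta(34, 18).
Equal-tailed 90% interval: the 0.05 and 0.95 quantiles of Beta(34, 18).
Posterior mean ≈ 0.654, SD ≈ 0.065; a Normal approximation gives roughly [0.546, 0.761].
Exact: F⁻¹(0.05) = 0.543; F⁻¹(0.95) = 0.758.

[0.543, 0.758]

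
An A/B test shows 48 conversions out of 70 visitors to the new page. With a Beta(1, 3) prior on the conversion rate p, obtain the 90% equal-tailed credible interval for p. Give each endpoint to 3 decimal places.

Posterior: Beta(1+48, 3+22) = Beta(49, 25).
Equal-tailed 90% interval: the 0.05 and 0.95 quantiles of Beta(49, 25).
Posterior mean ≈ 0.662, SD ≈ 0.055; a Normal approximation gives roughly [0.572, 0.752].
Exact: F⁻¹(0.05) = 0.570; F⁻¹(0.95) = 0.749.

[0.570, 0.749]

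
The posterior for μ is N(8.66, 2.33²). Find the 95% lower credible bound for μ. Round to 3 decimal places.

4.827

Need L with P(μ ≥ L) = 0.95: L = 8.66 − z_{0.05}·2.33.
z = 1.645; L = 8.66 − 1.645 × 2.33 = 4.827.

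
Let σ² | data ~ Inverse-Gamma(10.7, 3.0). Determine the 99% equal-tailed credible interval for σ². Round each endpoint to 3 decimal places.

[0.143, 0.725]

Inverse-Gamma(10.7, 3.0) quantiles: F⁻¹(0.005) and F⁻¹(0.995).
Equivalently, 1/σ² ~ Gamma(10.7, rate = 3.0); invert its 0.995 and 0.005 quantiles.
Posterior mean ≈ 0.309, SD ≈ 0.105; a Normal approximation gives roughly [0.039, 0.579].
Exact: lower = 0.143; upper = 0.725.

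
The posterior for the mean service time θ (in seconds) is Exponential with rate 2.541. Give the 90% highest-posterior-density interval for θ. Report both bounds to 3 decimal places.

[0.000, 0.906]

The exponential density is strictly decreasing on [0, ∞), so the HPD interval is anchored at 0: [0, q] with P(θ ≤ q) = 0.90.
q = −ln(1 − 0.90) / 2.541 = 2.3026 / 2.541 = 0.906.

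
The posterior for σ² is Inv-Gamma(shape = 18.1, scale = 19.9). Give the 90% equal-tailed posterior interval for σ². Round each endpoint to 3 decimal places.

[0.777, 1.699]

Inverse-Gamma(18.1, 19.9) quantiles: F⁻¹(0.05) and F⁻¹(0.95).
Equivalently, 1/σ² ~ Gamma(18.1, rate = 19.9); invert its 0.95 and 0.05 quantiles.
Posterior mean ≈ 1.164, SD ≈ 0.290; a Normal approximation gives roughly [0.687, 1.641].
Exact: lower = 0.777; upper = 1.699.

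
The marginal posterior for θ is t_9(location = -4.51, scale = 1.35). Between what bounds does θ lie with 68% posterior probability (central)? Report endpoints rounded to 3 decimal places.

[-5.931, -3.089]

The t_9 distribution is symmetric; the 68% interval is -4.51 ± t·1.35 with t_{0.84,9} = 1.053.
Half-width: 1.053 × 1.35 = 1.421.
-4.51 − 1.421 = -5.931; -4.51 + 1.421 = -3.089.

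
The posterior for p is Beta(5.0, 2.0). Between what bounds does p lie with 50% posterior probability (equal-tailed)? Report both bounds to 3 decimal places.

[0.611, 0.839]

Posterior: Beta(5.0, 2.0).
Equal-tailed 50% interval: the 0.25 and 0.75 quantiles of Beta(5.0, 2.0).
Posterior mean ≈ 0.714, SD ≈ 0.160; a Normal approximation gives roughly [0.607, 0.822].
Exact: F⁻¹(0.25) = 0.611; F⁻¹(0.75) = 0.839.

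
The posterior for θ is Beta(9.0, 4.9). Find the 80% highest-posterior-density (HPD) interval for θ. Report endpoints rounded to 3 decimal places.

The posterior is unimodal and skewed, so the HPD interval has equal density at both endpoints and is the shortest 80% interval.
Solving f(0.498) = f(0.819) with F(0.819) − F(0.498) = 0.80 gives [0.498, 0.819].
For comparison, the equal-tailed interval is [0.481, 0.804]; the HPD is narrower and shifted toward the mode.

[0.498, 0.819]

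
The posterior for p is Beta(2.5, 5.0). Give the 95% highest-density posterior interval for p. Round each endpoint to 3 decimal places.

[0.047, 0.643]

The posterior is unimodal and skewed, so the HPD interval has equal density at both endpoints and is the shortest 95% interval.
Solving f(0.047) = f(0.643) with F(0.643) − F(0.047) = 0.95 gives [0.047, 0.643].
For comparison, the equal-tailed interval is [0.070, 0.679]; the HPD is narrower and shifted toward the mode.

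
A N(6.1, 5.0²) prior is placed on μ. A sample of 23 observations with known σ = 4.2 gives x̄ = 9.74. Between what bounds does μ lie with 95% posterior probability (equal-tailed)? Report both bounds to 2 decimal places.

[7.94, 11.32]

Posterior precision = 1/5.0² + 23/4.2² = 0.0400 + 1.3039 = 1.3439, so posterior SD = 0.8626.
Posterior mean = (6.1/5.0² + 23·9.74/4.2²) / 1.3439 = 9.6317.
Interval: 9.6317 ± 1.960 × 0.8626 → [7.94, 11.32].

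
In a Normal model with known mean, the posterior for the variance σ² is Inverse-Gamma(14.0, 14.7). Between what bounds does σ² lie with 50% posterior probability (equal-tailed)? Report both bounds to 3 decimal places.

Inverse-Gamma(14.0, 14.7) quantiles: F⁻¹(0.25) and F⁻¹(0.75).
Equivalently, 1/σ² ~ Gamma(14.0, rate = 14.7); invert its 0.75 and 0.25 quantiles.
Posterior mean ≈ 1.131, SD ≈ 0.326; a Normal approximation gives roughly [0.911, 1.351].
Exact: lower = 0.901; upper = 1.298.

[0.901, 1.298]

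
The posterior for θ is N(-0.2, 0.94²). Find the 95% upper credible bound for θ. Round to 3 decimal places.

Need U with P(θ ≤ U) = 0.95: U = -0.2 + z_{0.05}·0.94.
z = 1.645; U = -0.2 + 1.645 × 0.94 = 1.346.

1.346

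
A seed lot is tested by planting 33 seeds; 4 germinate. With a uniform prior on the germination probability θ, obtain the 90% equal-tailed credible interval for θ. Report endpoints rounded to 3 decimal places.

Posterior: Beta(1+4, 1+29) = Beta(5, 30).
Equal-tailed 90% interval: the 0.05 and 0.95 quantiles of Beta(5, 30).
Posterior mean ≈ 0.143, SD ≈ 0.058; a Normal approximation gives roughly [0.047, 0.239].
Exact: F⁻¹(0.05) = 0.060; F⁻¹(0.95) = 0.249.

[0.060, 0.249]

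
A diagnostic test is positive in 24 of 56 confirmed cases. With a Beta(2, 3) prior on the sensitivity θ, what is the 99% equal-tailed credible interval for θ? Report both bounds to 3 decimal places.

Posterior: Beta(2+24, 3+32) = Beta(26, 35).
Equal-tailed 99% interval: the 0.005 and 0.995 quantiles of Beta(26, 35).
Posterior mean ≈ 0.426, SD ≈ 0.063; a Normal approximation gives roughly [0.264, 0.588].
Exact: F⁻¹(0.005) = 0.271; F⁻¹(0.995) = 0.590.

[0.271, 0.590]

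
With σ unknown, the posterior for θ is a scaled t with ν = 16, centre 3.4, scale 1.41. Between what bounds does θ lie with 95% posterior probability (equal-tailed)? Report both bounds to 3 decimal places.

The t_16 distribution is symmetric; the 95% interval is 3.4 ± t·1.41 with t_{0.975,16} = 2.120.
Half-width: 2.120 × 1.41 = 2.989.
3.4 − 2.989 = 0.411; 3.4 + 2.989 = 6.389.

[0.411, 6.389]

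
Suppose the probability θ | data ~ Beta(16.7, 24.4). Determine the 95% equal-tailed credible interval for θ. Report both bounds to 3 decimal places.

Posterior: Beta(16.7, 24.4).
Equal-tailed 95% interval: the 0.025 and 0.975 quantiles of Beta(16.7, 24.4).
Posterior mean ≈ 0.406, SD ≈ 0.076; a Normal approximation gives roughly [0.258, 0.555].
Exact: F⁻¹(0.025) = 0.263; F⁻¹(0.975) = 0.558.

[0.263, 0.558]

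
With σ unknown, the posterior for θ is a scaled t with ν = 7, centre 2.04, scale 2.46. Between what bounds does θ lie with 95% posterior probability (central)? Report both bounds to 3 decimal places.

The t_7 distribution is symmetric; the 95% interval is 2.04 ± t·2.46 with t_{0.975,7} = 2.365.
Half-width: 2.365 × 2.46 = 5.817.
2.04 − 5.817 = -3.777; 2.04 + 5.817 = 7.857.

[-3.777, 7.857]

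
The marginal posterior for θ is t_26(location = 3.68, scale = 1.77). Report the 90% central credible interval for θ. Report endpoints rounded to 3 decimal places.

[0.661, 6.699]

The t_26 distribution is symmetric; the 90% interval is 3.68 ± t·1.77 with t_{0.95,26} = 1.706.
Half-width: 1.706 × 1.77 = 3.019.
3.68 − 3.019 = 0.661; 3.68 + 3.019 = 6.699.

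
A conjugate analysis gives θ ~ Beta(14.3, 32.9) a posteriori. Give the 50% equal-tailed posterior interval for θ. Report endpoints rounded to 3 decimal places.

Posterior: Beta(14.3, 32.9).
Equal-tailed 50% interval: the 0.25 and 0.75 quantiles of Beta(14.3, 32.9).
Posterior mean ≈ 0.303, SD ≈ 0.066; a Normal approximation gives roughly [0.258, 0.348].
Exact: F⁻¹(0.25) = 0.256; F⁻¹(0.75) = 0.347.

[0.256, 0.347]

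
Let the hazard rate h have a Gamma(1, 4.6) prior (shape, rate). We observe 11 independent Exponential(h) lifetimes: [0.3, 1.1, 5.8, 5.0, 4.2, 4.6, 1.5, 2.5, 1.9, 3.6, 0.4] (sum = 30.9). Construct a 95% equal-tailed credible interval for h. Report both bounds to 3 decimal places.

Posterior: Gamma(1+11, 4.6+30.9) = Gamma(12, 35.5) (shape, rate).
Equal-tailed 95% interval: Gamma(12, 35.5) quantiles at 0.025 and 0.975.
Posterior mean ≈ 0.338, SD ≈ 0.098; a Normal approximation gives roughly [0.147, 0.529].
Exact: lower = 0.175; upper = 0.554.

[0.175, 0.554]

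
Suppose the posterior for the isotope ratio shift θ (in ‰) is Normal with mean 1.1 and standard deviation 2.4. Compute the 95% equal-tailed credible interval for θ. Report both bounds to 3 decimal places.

The posterior is symmetric, so the 95% equal-tailed interval is θ = 1.1 ± z·2.4 with z = 1.960.
Half-width: 1.960 × 2.4 = 4.704.
1.1 − 4.704 = -3.604; 1.1 + 4.704 = 5.804.

[-3.604, 5.804]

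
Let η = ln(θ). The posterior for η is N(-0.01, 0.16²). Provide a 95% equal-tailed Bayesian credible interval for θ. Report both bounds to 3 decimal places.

[0.724, 1.355]

On the log scale the 95% interval is -0.01 ± 1.960 × 0.16 = [-0.3236, 0.3036].
Exponentiate: [e^-0.3236, e^0.3036] = [0.724, 1.355].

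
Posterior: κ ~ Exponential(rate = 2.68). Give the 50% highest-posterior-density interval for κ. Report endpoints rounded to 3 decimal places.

[0.000, 0.259]

The exponential density is strictly decreasing on [0, ∞), so the HPD interval is anchored at 0: [0, q] with P(κ ≤ q) = 0.50.
q = −ln(1 − 0.50) / 2.68 = 0.6931 / 2.68 = 0.259.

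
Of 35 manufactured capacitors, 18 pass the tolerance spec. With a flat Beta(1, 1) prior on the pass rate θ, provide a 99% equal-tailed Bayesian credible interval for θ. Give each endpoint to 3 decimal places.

Posterior: Beta(1+18, 1+17) = Beta(19, 18).
Equal-tailed 99% interval: the 0.005 and 0.995 quantiles of Beta(19, 18).
Posterior mean ≈ 0.514, SD ≈ 0.081; a Normal approximation gives roughly [0.305, 0.722].
Exact: F⁻¹(0.005) = 0.308; F⁻¹(0.995) = 0.716.

[0.308, 0.716]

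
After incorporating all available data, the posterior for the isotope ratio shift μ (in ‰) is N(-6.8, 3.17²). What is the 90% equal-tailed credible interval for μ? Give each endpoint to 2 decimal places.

The posterior is symmetric, so the 90% equal-tailed interval is μ = -6.8 ± z·3.17 with z = 1.645.
Half-width: 1.645 × 3.17 = 5.21.
-6.8 − 5.21 = -12.01; -6.8 + 5.21 = -1.59.

[-12.01, -1.59]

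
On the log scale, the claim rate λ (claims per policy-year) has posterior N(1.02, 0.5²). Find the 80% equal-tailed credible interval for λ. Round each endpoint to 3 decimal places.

On the log scale the 80% interval is 1.02 ± 1.282 × 0.5 = [0.3792, 1.6608].
Exponentiate: [e^0.3792, e^1.6608] = [1.461, 5.263].

[1.461, 5.263]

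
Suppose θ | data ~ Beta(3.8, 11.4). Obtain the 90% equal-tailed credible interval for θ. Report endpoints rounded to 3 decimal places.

[0.094, 0.445]

Posterior: Beta(3.8, 11.4).
Equal-tailed 90% interval: the 0.05 and 0.95 quantiles of Beta(3.8, 11.4).
Posterior mean ≈ 0.250, SD ≈ 0.108; a Normal approximation gives roughly [0.073, 0.427].
Exact: F⁻¹(0.05) = 0.094; F⁻¹(0.95) = 0.445.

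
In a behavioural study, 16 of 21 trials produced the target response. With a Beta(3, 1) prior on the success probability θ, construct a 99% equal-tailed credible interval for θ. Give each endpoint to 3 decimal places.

[0.515, 0.931]

Posterior: Beta(3+16, 1+5) = Beta(19, 6).
Equal-tailed 99% interval: the 0.005 and 0.995 quantiles of Beta(19, 6).
Posterior mean ≈ 0.760, SD ≈ 0.084; a Normal approximation gives roughly [0.544, 0.976].
Exact: F⁻¹(0.005) = 0.515; F⁻¹(0.995) = 0.931.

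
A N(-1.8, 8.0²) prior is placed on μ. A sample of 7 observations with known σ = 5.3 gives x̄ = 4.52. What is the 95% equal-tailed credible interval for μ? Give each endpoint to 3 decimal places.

Posterior precision = 1/8.0² + 7/5.3² = 0.0156 + 0.2492 = 0.2648, so posterior SD = 1.9432.
Posterior mean = (-1.8/8.0² + 7·4.52/5.3²) / 0.2648 = 4.1471.
Interval: 4.1471 ± 1.960 × 1.9432 → [0.338, 7.956].

[0.338, 7.956]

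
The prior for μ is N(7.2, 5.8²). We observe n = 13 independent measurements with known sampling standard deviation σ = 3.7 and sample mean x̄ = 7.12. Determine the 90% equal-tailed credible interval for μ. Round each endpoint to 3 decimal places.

Posterior precision = 1/5.8² + 13/3.7² = 0.0297 + 0.9496 = 0.9793, so posterior SD = 1.0105.
Posterior mean = (7.2/5.8² + 13·7.12/3.7²) / 0.9793 = 7.1224.
Interval: 7.1224 ± 1.645 × 1.0105 → [5.460, 8.785].

[5.460, 8.785]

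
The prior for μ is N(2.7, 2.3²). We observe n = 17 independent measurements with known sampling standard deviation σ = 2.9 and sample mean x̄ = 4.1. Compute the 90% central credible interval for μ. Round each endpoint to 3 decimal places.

Posterior precision = 1/2.3² + 17/2.9² = 0.1890 + 2.0214 = 2.2104, so posterior SD = 0.6726.
Posterior mean = (2.7/2.3² + 17·4.1/2.9²) / 2.2104 = 3.9803.
Interval: 3.9803 ± 1.645 × 0.6726 → [2.874, 5.087].

[2.874, 5.087]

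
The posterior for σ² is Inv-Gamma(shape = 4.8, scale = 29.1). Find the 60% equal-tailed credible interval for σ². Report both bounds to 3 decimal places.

Inverse-Gamma(4.8, 29.1) quantiles: F⁻¹(0.2) and F⁻¹(0.8).
Equivalently, 1/σ² ~ Gamma(4.8, rate = 29.1); invert its 0.8 and 0.2 quantiles.
Posterior mean ≈ 7.658, SD ≈ 4.576; a Normal approximation gives roughly [3.806, 11.510].
Exact: lower = 4.490; upper = 9.935.

[4.490, 9.935]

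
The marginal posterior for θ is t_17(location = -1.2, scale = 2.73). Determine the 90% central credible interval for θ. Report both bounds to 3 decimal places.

[-5.949, 3.549]

The t_17 distribution is symmetric; the 90% interval is -1.2 ± t·2.73 with t_{0.95,17} = 1.740.
Half-width: 1.740 × 2.73 = 4.749.
-1.2 − 4.749 = -5.949; -1.2 + 4.749 = 3.549.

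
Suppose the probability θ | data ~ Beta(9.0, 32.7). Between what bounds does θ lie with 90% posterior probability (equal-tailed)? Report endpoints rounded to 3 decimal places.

Posterior: Beta(9.0, 32.7).
Equal-tailed 90% interval: the 0.05 and 0.95 quantiles of Beta(9.0, 32.7).
Posterior mean ≈ 0.216, SD ≈ 0.063; a Normal approximation gives roughly [0.112, 0.319].
Exact: F⁻¹(0.05) = 0.121; F⁻¹(0.95) = 0.327.

[0.121, 0.327]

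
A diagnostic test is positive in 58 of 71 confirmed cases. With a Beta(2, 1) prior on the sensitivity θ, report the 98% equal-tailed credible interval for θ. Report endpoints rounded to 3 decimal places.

Posterior: Beta(2+58, 1+13) = Beta(60, 14).
Equal-tailed 98% interval: the 0.01 and 0.99 quantiles of Beta(60, 14).
Posterior mean ≈ 0.811, SD ≈ 0.045; a Normal approximation gives roughly [0.706, 0.916].
Exact: F⁻¹(0.01) = 0.694; F⁻¹(0.99) = 0.903.

[0.694, 0.903]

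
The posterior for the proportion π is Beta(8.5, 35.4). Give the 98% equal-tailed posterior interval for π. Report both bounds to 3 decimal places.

[0.079, 0.349]

Posterior: Beta(8.5, 35.4).
Equal-tailed 98% interval: the 0.01 and 0.99 quantiles of Beta(8.5, 35.4).
Posterior mean ≈ 0.194, SD ≈ 0.059; a Normal approximation gives roughly [0.056, 0.331].
Exact: F⁻¹(0.01) = 0.079; F⁻¹(0.99) = 0.349.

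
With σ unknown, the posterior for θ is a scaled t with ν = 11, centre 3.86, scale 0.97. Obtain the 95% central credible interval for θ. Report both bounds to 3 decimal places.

The t_11 distribution is symmetric; the 95% interval is 3.86 ± t·0.97 with t_{0.975,11} = 2.201.
Half-width: 2.201 × 0.97 = 2.135.
3.86 − 2.135 = 1.725; 3.86 + 2.135 = 5.995.

[1.725, 5.995]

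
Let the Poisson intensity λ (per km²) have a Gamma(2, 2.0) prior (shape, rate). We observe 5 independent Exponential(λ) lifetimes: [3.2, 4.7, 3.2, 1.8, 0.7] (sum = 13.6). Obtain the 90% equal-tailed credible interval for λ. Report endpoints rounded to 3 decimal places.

Posterior: Gamma(2+5, 2.0+13.6) = Gamma(7, 15.6) (shape, rate).
Equal-tailed 90% interval: Gamma(7, 15.6) quantiles at 0.05 and 0.95.
Posterior mean ≈ 0.449, SD ≈ 0.170; a Normal approximation gives roughly [0.170, 0.728].
Exact: lower = 0.211; upper = 0.759.

[0.211, 0.759]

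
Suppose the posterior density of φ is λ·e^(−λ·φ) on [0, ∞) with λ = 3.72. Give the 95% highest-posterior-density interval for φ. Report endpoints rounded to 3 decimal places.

[0.000, 0.805]

The exponential density is strictly decreasing on [0, ∞), so the HPD interval is anchored at 0: [0, q] with P(φ ≤ q) = 0.95.
q = −ln(1 − 0.95) / 3.72 = 2.9957 / 3.72 = 0.805.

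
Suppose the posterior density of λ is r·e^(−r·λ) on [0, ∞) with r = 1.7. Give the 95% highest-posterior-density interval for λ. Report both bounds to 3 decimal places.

[0.000, 1.762]

The exponential density is strictly decreasing on [0, ∞), so the HPD interval is anchored at 0: [0, q] with P(λ ≤ q) = 0.95.
q = −ln(1 − 0.95) / 1.7 = 2.9957 / 1.7 = 1.762.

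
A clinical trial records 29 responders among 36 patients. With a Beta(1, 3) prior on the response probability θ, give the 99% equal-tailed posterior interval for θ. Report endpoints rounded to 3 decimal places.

[0.557, 0.897]

Posterior: Beta(1+29, 3+7) = Beta(30, 10).
Equal-tailed 99% interval: the 0.005 and 0.995 quantiles of Beta(30, 10).
Posterior mean ≈ 0.750, SD ≈ 0.068; a Normal approximation gives roughly [0.576, 0.924].
Exact: F⁻¹(0.005) = 0.557; F⁻¹(0.995) = 0.897.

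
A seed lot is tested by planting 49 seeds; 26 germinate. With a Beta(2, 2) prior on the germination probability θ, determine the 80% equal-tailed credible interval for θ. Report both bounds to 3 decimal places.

[0.440, 0.616]

Posterior: Beta(2+26, 2+23) = Beta(28, 25).
Equal-tailed 80% interval: the 0.1 and 0.9 quantiles of Beta(28, 25).
Posterior mean ≈ 0.528, SD ≈ 0.068; a Normal approximation gives roughly [0.441, 0.615].
Exact: F⁻¹(0.1) = 0.440; F⁻¹(0.9) = 0.616.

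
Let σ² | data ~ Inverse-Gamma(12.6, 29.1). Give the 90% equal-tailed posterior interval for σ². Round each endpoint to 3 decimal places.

[1.536, 3.942]

Inverse-Gamma(12.6, 29.1) quantiles: F⁻¹(0.05) and F⁻¹(0.95).
Equivalently, 1/σ² ~ Gamma(12.6, rate = 29.1); invert its 0.95 and 0.05 quantiles.
Posterior mean ≈ 2.509, SD ≈ 0.771; a Normal approximation gives roughly [1.241, 3.776].
Exact: lower = 1.536; upper = 3.942.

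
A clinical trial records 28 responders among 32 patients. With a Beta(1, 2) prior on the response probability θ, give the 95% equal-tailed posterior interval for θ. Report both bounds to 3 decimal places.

[0.689, 0.932]

Posterior: Beta(1+28, 2+4) = Beta(29, 6).
Equal-tailed 95% interval: the 0.025 and 0.975 quantiles of Beta(29, 6).
Posterior mean ≈ 0.829, SD ≈ 0.063; a Normal approximation gives roughly [0.705, 0.952].
Exact: F⁻¹(0.025) = 0.689; F⁻¹(0.975) = 0.932.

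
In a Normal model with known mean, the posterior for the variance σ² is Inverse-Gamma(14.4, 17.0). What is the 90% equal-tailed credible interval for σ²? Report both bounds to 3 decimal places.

[0.804, 1.937]

Inverse-Gamma(14.4, 17.0) quantiles: F⁻¹(0.05) and F⁻¹(0.95).
Equivalently, 1/σ² ~ Gamma(14.4, rate = 17.0); invert its 0.95 and 0.05 quantiles.
Posterior mean ≈ 1.269, SD ≈ 0.360; a Normal approximation gives roughly [0.676, 1.861].
Exact: lower = 0.804; upper = 1.937.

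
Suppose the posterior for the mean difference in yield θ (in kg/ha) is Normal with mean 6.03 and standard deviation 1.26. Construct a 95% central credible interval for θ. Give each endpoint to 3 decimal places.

The posterior is symmetric, so the 95% equal-tailed interval is θ = 6.03 ± z·1.26 with z = 1.960.
Half-width: 1.960 × 1.26 = 2.470.
6.03 − 2.470 = 3.560; 6.03 + 2.470 = 8.500.

[3.560, 8.500]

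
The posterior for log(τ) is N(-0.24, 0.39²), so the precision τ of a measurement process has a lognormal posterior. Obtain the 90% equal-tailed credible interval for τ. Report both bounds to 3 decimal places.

On the log scale the 90% interval is -0.24 ± 1.645 × 0.39 = [-0.8815, 0.4015].
Exponentiate: [e^-0.8815, e^0.4015] = [0.414, 1.494].

[0.414, 1.494]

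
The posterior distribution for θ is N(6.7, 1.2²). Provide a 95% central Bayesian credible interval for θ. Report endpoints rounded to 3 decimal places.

[4.348, 9.052]

The posterior is symmetric, so the 95% equal-tailed interval is θ = 6.7 ± z·1.2 with z = 1.960.
Half-width: 1.960 × 1.2 = 2.352.
6.7 − 2.352 = 4.348; 6.7 + 2.352 = 9.052.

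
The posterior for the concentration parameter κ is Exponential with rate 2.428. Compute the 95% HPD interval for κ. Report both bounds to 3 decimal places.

The exponential density is strictly decreasing on [0, ∞), so the HPD interval is anchored at 0: [0, q] with P(κ ≤ q) = 0.95.
q = −ln(1 − 0.95) / 2.428 = 2.9957 / 2.428 = 1.234.

[0.000, 1.234]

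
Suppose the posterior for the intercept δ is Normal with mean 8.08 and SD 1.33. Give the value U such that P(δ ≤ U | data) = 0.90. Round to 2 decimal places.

Need U with P(δ ≤ U) = 0.90: U = 8.08 + z_{0.1}·1.33.
z = 1.282; U = 8.08 + 1.282 × 1.33 = 9.78.

9.78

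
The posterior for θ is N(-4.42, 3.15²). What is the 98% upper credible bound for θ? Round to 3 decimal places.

Need U with P(θ ≤ U) = 0.98: U = -4.42 + z_{0.02}·3.15.
z = 2.054; U = -4.42 + 2.054 × 3.15 = 2.049.

2.049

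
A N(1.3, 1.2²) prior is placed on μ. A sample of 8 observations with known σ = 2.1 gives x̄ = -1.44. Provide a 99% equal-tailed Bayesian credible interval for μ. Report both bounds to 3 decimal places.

[-2.308, 0.945]

Posterior precision = 1/1.2² + 8/2.1² = 0.6944 + 1.8141 = 2.5085, so posterior SD = 0.6314.
Posterior mean = (1.3/1.2² + 8·-1.44/2.1²) / 2.5085 = -0.6815.
Interval: -0.6815 ± 2.576 × 0.6314 → [-2.308, 0.945].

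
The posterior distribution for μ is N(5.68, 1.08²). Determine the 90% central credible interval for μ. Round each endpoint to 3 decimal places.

The posterior is symmetric, so the 90% equal-tailed interval is μ = 5.68 ± z·1.08 with z = 1.645.
Half-width: 1.645 × 1.08 = 1.776.
5.68 − 1.776 = 3.904; 5.68 + 1.776 = 7.456.

[3.904, 7.456]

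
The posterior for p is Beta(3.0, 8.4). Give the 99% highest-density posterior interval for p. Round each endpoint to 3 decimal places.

The posterior is unimodal and skewed, so the HPD interval has equal density at both endpoints and is the shortest 99% interval.
Solving f(0.022) = f(0.602) with F(0.602) − F(0.022) = 0.99 gives [0.022, 0.602].
For comparison, the equal-tailed interval is [0.035, 0.632]; the HPD is narrower and shifted toward the mode.

[0.022, 0.602]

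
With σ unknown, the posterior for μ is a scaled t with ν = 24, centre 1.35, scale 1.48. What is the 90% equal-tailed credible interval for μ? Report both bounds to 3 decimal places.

The t_24 distribution is symmetric; the 90% interval is 1.35 ± t·1.48 with t_{0.95,24} = 1.711.
Half-width: 1.711 × 1.48 = 2.532.
1.35 − 2.532 = -1.182; 1.35 + 2.532 = 3.882.

[-1.182, 3.882]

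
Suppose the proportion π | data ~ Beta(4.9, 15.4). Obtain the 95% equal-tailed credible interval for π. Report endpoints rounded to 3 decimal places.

[0.087, 0.444]

Posterior: Beta(4.9, 15.4).
Equal-tailed 95% interval: the 0.025 and 0.975 quantiles of Beta(4.9, 15.4).
Posterior mean ≈ 0.241, SD ≈ 0.093; a Normal approximation gives roughly [0.060, 0.423].
Exact: F⁻¹(0.025) = 0.087; F⁻¹(0.975) = 0.444.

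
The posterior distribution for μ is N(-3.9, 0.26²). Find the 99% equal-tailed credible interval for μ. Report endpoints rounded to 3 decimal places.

[-4.570, -3.230]

The posterior is symmetric, so the 99% equal-tailed interval is μ = -3.9 ± z·0.26 with z = 2.576.
Half-width: 2.576 × 0.26 = 0.670.
-3.9 − 0.670 = -4.570; -3.9 + 0.670 = -3.230.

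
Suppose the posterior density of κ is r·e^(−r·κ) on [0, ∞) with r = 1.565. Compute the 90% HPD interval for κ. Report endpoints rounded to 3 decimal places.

The exponential density is strictly decreasing on [0, ∞), so the HPD interval is anchored at 0: [0, q] with P(κ ≤ q) = 0.90.
q = −ln(1 − 0.90) / 1.565 = 2.3026 / 1.565 = 1.471.

[0.000, 1.471]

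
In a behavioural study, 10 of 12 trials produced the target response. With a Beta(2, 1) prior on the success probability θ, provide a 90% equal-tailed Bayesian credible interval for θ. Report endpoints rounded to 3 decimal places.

Posterior: Beta(2+10, 1+2) = Beta(12, 3).
Equal-tailed 90% interval: the 0.05 and 0.95 quantiles of Beta(12, 3).
Posterior mean ≈ 0.800, SD ≈ 0.100; a Normal approximation gives roughly [0.636, 0.964].
Exact: F⁻¹(0.05) = 0.615; F⁻¹(0.95) = 0.939.

[0.615, 0.939]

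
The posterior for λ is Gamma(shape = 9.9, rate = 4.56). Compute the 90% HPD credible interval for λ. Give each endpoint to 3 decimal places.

The posterior is unimodal and skewed, so the HPD interval has equal density at both endpoints and is the shortest 90% interval.
Solving f(1.057) = f(3.248) with F(3.248) − F(1.057) = 0.90 gives [1.057, 3.248].
For comparison, the equal-tailed interval is [1.174, 3.416]; the HPD is narrower and shifted toward the mode.

[1.057, 3.248]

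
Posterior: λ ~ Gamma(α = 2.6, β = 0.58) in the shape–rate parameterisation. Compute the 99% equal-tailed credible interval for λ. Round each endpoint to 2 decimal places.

[0.40, 14.75]

Posterior: Gamma(shape 2.6, rate 0.58).
Equal-tailed 99% interval: Gamma(2.6, 0.58) quantiles at 0.005 and 0.995.
Posterior mean ≈ 4.48, SD ≈ 2.78; a Normal approximation gives roughly [-2.68, 11.64].
Exact: lower = 0.40; upper = 14.75.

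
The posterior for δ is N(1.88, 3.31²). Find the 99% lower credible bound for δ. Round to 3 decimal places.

-5.820

Need L with P(δ ≥ L) = 0.99: L = 1.88 − z_{0.01}·3.31.
z = 2.326; L = 1.88 − 2.326 × 3.31 = -5.820.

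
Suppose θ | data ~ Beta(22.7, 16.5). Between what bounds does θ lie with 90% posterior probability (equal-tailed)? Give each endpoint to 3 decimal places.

Posterior: Beta(22.7, 16.5).
Equal-tailed 90% interval: the 0.05 and 0.95 quantiles of Beta(22.7, 16.5).
Posterior mean ≈ 0.579, SD ≈ 0.078; a Normal approximation gives roughly [0.451, 0.707].
Exact: F⁻¹(0.05) = 0.449; F⁻¹(0.95) = 0.705.

[0.449, 0.705]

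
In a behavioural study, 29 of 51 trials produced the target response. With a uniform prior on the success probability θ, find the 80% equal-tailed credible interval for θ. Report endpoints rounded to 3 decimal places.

Posterior: Beta(1+29, 1+22) = Beta(30, 23).
Equal-tailed 80% interval: the 0.1 and 0.9 quantiles of Beta(30, 23).
Posterior mean ≈ 0.566, SD ≈ 0.067; a Normal approximation gives roughly [0.480, 0.652].
Exact: F⁻¹(0.1) = 0.479; F⁻¹(0.9) = 0.652.

[0.479, 0.652]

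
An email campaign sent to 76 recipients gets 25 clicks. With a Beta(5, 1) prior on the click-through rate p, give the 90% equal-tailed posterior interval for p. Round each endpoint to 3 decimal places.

Posterior: Beta(5+25, 1+51) = Beta(30, 52).
Equal-tailed 90% interval: the 0.05 and 0.95 quantiles of Beta(30, 52).
Posterior mean ≈ 0.366, SD ≈ 0.053; a Normal approximation gives roughly [0.279, 0.453].
Exact: F⁻¹(0.05) = 0.281; F⁻¹(0.95) = 0.455.

[0.281, 0.455]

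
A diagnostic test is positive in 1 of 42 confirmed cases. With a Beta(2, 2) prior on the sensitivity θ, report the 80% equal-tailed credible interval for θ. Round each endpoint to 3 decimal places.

Posterior: Beta(2+1, 2+41) = Beta(3, 43).
Equal-tailed 80% interval: the 0.1 and 0.9 quantiles of Beta(3, 43).
Posterior mean ≈ 0.065, SD ≈ 0.036; a Normal approximation gives roughly [0.019, 0.111].
Exact: F⁻¹(0.1) = 0.025; F⁻¹(0.9) = 0.114.

[0.025, 0.114]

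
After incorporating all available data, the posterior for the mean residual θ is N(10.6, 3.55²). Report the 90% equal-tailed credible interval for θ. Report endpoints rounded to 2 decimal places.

[4.76, 16.44]

The posterior is symmetric, so the 90% equal-tailed interval is θ = 10.6 ± z·3.55 with z = 1.645.
Half-width: 1.645 × 3.55 = 5.84.
10.6 − 5.84 = 4.76; 10.6 + 5.84 = 16.44.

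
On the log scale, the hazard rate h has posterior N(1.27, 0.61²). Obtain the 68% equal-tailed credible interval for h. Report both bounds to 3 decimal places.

On the log scale the 68% interval is 1.27 ± 0.994 × 0.61 = [0.6634, 1.8766].
Exponentiate: [e^0.6634, e^1.8766] = [1.941, 6.531].

[1.941, 6.531]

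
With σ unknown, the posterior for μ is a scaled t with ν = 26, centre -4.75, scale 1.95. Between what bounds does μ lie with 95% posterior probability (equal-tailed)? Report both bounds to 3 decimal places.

The t_26 distribution is symmetric; the 95% interval is -4.75 ± t·1.95 with t_{0.975,26} = 2.056.
Half-width: 2.056 × 1.95 = 4.008.
-4.75 − 4.008 = -8.758; -4.75 + 4.008 = -0.742.

[-8.758, -0.742]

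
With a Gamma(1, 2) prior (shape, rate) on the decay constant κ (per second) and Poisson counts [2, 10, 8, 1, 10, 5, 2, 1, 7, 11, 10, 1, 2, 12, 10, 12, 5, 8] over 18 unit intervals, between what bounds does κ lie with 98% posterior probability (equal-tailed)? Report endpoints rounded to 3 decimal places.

[4.710, 7.237]

Posterior: Gamma(1+117, 2+18) = Gamma(118, 20) (shape, rate).
Equal-tailed 98% interval: Gamma(118, 20) quantiles at 0.01 and 0.99.
Posterior mean ≈ 5.900, SD ≈ 0.543; a Normal approximation gives roughly [4.636, 7.164].
Exact: lower = 4.710; upper = 7.237.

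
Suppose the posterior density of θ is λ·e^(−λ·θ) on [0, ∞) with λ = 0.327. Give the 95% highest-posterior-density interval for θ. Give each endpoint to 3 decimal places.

The exponential density is strictly decreasing on [0, ∞), so the HPD interval is anchored at 0: [0, q] with P(θ ≤ q) = 0.95.
q = −ln(1 − 0.95) / 0.327 = 2.9957 / 0.327 = 9.161.

[0.000, 9.161]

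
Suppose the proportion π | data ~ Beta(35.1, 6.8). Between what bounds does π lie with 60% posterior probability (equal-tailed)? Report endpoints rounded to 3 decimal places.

Posterior: Beta(35.1, 6.8).
Equal-tailed 60% interval: the 0.2 and 0.8 quantiles of Beta(35.1, 6.8).
Posterior mean ≈ 0.838, SD ≈ 0.056; a Normal approximation gives roughly [0.790, 0.885].
Exact: F⁻¹(0.2) = 0.792; F⁻¹(0.8) = 0.887.

[0.792, 0.887]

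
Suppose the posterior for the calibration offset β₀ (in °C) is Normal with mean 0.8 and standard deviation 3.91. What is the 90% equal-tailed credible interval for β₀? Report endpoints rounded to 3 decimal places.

The posterior is symmetric, so the 90% equal-tailed interval is β₀ = 0.8 ± z·3.91 with z = 1.645.
Half-width: 1.645 × 3.91 = 6.431.
0.8 − 6.431 = -5.631; 0.8 + 6.431 = 7.231.

[-5.631, 7.231]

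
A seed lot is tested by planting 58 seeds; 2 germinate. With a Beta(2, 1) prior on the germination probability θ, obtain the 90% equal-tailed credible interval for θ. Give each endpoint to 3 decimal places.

Posterior: Beta(2+2, 1+56) = Beta(4, 57).
Equal-tailed 90% interval: the 0.05 and 0.95 quantiles of Beta(4, 57).
Posterior mean ≈ 0.066, SD ≈ 0.031; a Normal approximation gives roughly [0.014, 0.117].
Exact: F⁻¹(0.05) = 0.023; F⁻¹(0.95) = 0.124.

[0.023, 0.124]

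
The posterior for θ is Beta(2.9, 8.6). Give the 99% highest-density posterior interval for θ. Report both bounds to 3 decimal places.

The posterior is unimodal and skewed, so the HPD interval has equal density at both endpoints and is the shortest 99% interval.
Solving f(0.018) = f(0.588) with F(0.588) − F(0.018) = 0.99 gives [0.018, 0.588].
For comparison, the equal-tailed interval is [0.032, 0.618]; the HPD is narrower and shifted toward the mode.

[0.018, 0.588]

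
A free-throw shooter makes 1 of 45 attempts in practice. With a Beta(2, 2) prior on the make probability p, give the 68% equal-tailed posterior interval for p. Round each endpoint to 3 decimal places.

Posterior: Beta(2+1, 2+44) = Beta(3, 46).
Equal-tailed 68% interval: the 0.16 and 0.84 quantiles of Beta(3, 46).
Posterior mean ≈ 0.061, SD ≈ 0.034; a Normal approximation gives roughly [0.028, 0.095].
Exact: F⁻¹(0.16) = 0.029; F⁻¹(0.84) = 0.094.

[0.029, 0.094]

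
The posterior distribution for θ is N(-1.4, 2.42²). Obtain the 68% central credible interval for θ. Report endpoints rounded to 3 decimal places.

The posterior is symmetric, so the 68% equal-tailed interval is θ = -1.4 ± z·2.42 with z = 0.994.
Half-width: 0.994 × 2.42 = 2.407.
-1.4 − 2.407 = -3.807; -1.4 + 2.407 = 1.007.

[-3.807, 1.007]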